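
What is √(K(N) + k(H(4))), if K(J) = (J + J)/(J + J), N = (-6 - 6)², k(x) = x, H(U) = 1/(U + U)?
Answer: 3*√2/4 ≈ 1.0607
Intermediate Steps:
H(U) = 1/(2*U)
N = 144 (N = (-12)² = 144)
K(J) = 1 (K(J) = (2*J)/((2*J)) = (2*J)*(1/(2*J)) = 1)
√(K(N) + k(H(4))) = √(1 + (½)/4) = √(1 + (½)*(¼)) = √(1 + ⅛) = √(9/8) = 3*√2/4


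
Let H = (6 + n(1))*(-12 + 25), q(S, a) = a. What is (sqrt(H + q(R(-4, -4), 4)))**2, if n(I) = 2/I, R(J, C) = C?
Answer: 108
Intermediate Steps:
H = 104 (H = (6 + 2/1)*(-12 + 25) = (6 + 2*1)*13 = (6 + 2)*13 = 8*13 = 104)
(sqrt(H + q(R(-4, -4), 4)))**2 = (sqrt(104 + 4))**2 = (sqrt(108))**2 = (6*sqrt(3))**2 = 108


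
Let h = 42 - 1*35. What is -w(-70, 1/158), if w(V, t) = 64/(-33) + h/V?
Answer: 673/330 ≈ 2.0394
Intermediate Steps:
h = 7 (h = 42 - 35 = 7)
w(V, t) = -64/33 + 7/V (w(V, t) = 64/(-33) + 7/V = 64*(-1/33) + 7/V = -64/33 + 7/V)
-w(-70, 1/158) = -(-64/33 + 7/(-70)) = -(-64/33 + 7*(-1/70)) = -(-64/33 - ⅒) = -1*(-673/330) = 673/330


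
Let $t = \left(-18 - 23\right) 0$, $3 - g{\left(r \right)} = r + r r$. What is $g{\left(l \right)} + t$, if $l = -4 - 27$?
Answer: $-927$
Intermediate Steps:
$l = -31$ ($l = -4 - 27 = -31$)
$g{\left(r \right)} = 3 - r - r^{2}$ ($g{\left(r \right)} = 3 - \left(r + r r\right) = 3 - \left(r + r^{2}\right) = 3 - r - r^{2}$)
$t = 0$ ($t = \left(-41\right) 0 = 0$)
$g{\left(l \right)} + t = \left(3 - -31 - \left(-31\right)^{2}\right) + 0 = \left(3 + 31 - 961\right) + 0 = -927 + 0 = -927$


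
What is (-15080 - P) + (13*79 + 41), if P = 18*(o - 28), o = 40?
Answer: -14228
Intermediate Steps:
P = 216 (P = 18*(40 - 28) = 18*12 = 216)
(-15080 - P) + (13*79 + 41) = (-15080 - 1*216) + (13*79 + 41) = (-15080 - 216) + (1027 + 41) = -15296 + 1068 = -14228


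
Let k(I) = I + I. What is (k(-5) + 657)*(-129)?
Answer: -83463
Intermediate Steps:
k(I) = 2*I
(k(-5) + 657)*(-129) = (2*(-5) + 657)*(-129) = (-10 + 657)*(-129) = 647*(-129) = -83463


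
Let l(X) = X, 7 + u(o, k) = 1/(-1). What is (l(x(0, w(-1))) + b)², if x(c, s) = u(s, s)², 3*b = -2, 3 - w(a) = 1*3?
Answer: 36100/9 ≈ 4011.1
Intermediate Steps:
u(o, k) = -8 (u(o, k) = -7 + 1/(-1) = -7 - 1 = -8)
w(a) = 0 (w(a) = 3 - 3 = 0)
b = -⅔ (b = (⅓)*(-2) = -⅔ ≈ -0.66667)
x(c, s) = 64 (x(c, s) = (-8)² = 64)
(l(x(0, w(-1))) + b)² = (64 - ⅔)² = (190/3)² = 36100/9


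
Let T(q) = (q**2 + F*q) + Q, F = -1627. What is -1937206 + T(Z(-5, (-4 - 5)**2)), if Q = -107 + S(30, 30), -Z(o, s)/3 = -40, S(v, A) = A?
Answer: -2118123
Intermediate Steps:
Z(o, s) = 120 (Z(o, s) = -3*(-40) = 120)
Q = -77 (Q = -107 + 30 = -77)
T(q) = -77 + q**2 - 1627*q (T(q) = (q**2 - 1627*q) - 77 = -77 + q**2 - 1627*q)
-1937206 + T(Z(-5, (-4 - 5)**2)) = -1937206 + (-77 + 120**2 - 1627*120) = -1937206 + (-77 + 14400 - 195240) = -1937206 - 180917 = -2118123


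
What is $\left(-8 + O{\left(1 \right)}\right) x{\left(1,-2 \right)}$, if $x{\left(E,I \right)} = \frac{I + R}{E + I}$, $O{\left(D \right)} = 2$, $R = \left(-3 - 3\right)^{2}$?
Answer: $204$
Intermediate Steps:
$R = 36$ ($R = \left(-6\right)^{2} = 36$)
$x{\left(E,I \right)} = \frac{36 + I}{E + I}$ ($x{\left(E,I \right)} = \frac{I + 36}{E + I} = \frac{36 + I}{E + I}$)
$\left(-8 + O{\left(1 \right)}\right) x{\left(1,-2 \right)} = \left(-8 + 2\right) \frac{36 - 2}{1 - 2} = - 6 \frac{1}{-1} \cdot 34 = - 6 \left(\left(-1\right) 34\right) = \left(-6\right) \left(-34\right) = 204$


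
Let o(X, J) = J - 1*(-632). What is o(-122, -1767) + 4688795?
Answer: 4687660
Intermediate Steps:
o(X, J) = 632 + J (o(X, J) = J + 632 = 632 + J)
o(-122, -1767) + 4688795 = (632 - 1767) + 4688795 = -1135 + 4688795 = 4687660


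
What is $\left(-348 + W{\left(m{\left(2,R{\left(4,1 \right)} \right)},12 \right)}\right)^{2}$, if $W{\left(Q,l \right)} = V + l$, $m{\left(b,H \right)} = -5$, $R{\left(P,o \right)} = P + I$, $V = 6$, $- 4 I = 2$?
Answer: $108900$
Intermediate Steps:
$I = - \frac{1}{2}$ ($I = \left(- \frac{1}{4}\right) 2 = - \frac{1}{2} \approx -0.5$)
$R{\left(P,o \right)} = - \frac{1}{2} + P$ ($R{\left(P,o \right)} = P - \frac{1}{2} = - \frac{1}{2} + P$)
$W{\left(Q,l \right)} = 6 + l$
$\left(-348 + W{\left(m{\left(2,R{\left(4,1 \right)} \right)},12 \right)}\right)^{2} = \left(-348 + \left(6 + 12\right)\right)^{2} = \left(-348 + 18\right)^{2} = \left(-330\right)^{2} = 108900$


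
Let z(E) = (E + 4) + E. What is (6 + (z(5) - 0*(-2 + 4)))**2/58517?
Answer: 400/58517 ≈ 0.0068356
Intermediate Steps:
z(E) = 4 + 2*E (z(E) = (4 + E) + E = 4 + 2*E)
(6 + (z(5) - 0*(-2 + 4)))**2/58517 = (6 + ((4 + 2*5) - 0*(-2 + 4)))**2/58517 = (6 + ((4 + 10) - 0*2))**2*(1/58517) = (6 + (14 - 1*0))**2*(1/58517) = (6 + (14 + 0))**2*(1/58517) = (6 + 14)**2*(1/58517) = 20**2*(1/58517) = 400*(1/58517) = 400/58517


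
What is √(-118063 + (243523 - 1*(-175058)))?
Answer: √300518 ≈ 548.20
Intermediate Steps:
√(-118063 + (243523 - 1*(-175058))) = √(-118063 + (243523 + 175058)) = √(-118063 + 418581) = √300518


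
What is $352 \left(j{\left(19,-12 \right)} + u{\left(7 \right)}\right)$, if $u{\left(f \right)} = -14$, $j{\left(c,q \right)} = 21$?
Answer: $2464$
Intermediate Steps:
$352 \left(j{\left(19,-12 \right)} + u{\left(7 \right)}\right) = 352 \left(21 - 14\right) = 352 \cdot 7 = 2464$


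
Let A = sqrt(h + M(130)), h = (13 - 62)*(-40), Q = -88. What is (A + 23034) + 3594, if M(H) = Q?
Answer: 26628 + 12*sqrt(13) ≈ 26671.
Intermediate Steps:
M(H) = -88
h = 1960 (h = -49*(-40) = 1960)
A = 12*sqrt(13) (A = sqrt(1960 - 88) = sqrt(1872) = 12*sqrt(13) ≈ 43.267)
(A + 23034) + 3594 = (12*sqrt(13) + 23034) + 3594 = (23034 + 12*sqrt(13)) + 3594 = 26628 + 12*sqrt(13)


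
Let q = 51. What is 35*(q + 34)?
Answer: 2975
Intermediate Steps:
35*(q + 34) = 35*(51 + 34) = 35*85 = 2975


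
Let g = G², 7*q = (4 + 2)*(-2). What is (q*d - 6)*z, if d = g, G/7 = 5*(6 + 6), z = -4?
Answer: 1209624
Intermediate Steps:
G = 420 (G = 7*(5*(6 + 6)) = 7*(5*12) = 7*60 = 420)
q = -12/7 (q = ((4 + 2)*(-2))/7 = (6*(-2))/7 = (⅐)*(-12) = -12/7 ≈ -1.7143)
g = 176400 (g = 420² = 176400)
d = 176400
(q*d - 6)*z = (-12/7*176400 - 6)*(-4) = (-302400 - 6)*(-4) = -302406*(-4) = 1209624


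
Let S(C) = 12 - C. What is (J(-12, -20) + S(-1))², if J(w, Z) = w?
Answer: 1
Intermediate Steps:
(J(-12, -20) + S(-1))² = (-12 + (12 - 1*(-1)))² = (-12 + (12 + 1))² = (-12 + 13)² = 1² = 1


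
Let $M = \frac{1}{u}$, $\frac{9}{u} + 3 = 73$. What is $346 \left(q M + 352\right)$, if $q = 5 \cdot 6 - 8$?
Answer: $\frac{1628968}{9} \approx 1.81 \cdot 10^{5}$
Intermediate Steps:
$u = \frac{9}{70}$ ($u = \frac{9}{-3 + 73} = \frac{9}{70} \approx 0.12857$)
$M = \frac{70}{9}$ ($M = \frac{1}{\frac{9}{70}} = \frac{70}{9} \approx 7.7778$)
$q = 22$ ($q = 30 - 8 = 22$)
$346 \left(q M + 352\right) = 346 \left(22 \cdot \frac{70}{9} + 352\right) = 346 \left(\frac{1540}{9} + 352\right) = 346 \cdot \frac{4708}{9} = \frac{1628968}{9}$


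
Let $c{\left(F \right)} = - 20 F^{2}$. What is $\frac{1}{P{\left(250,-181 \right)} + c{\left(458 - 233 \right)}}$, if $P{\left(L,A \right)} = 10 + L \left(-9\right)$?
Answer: $- \frac{1}{1014740} \approx -9.8547 \cdot 10^{-7}$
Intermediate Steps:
$P{\left(L,A \right)} = 10 - 9 L$
$\frac{1}{P{\left(250,-181 \right)} + c{\left(458 - 233 \right)}} = \frac{1}{\left(10 - 2250\right) - 20 \left(458 - 233\right)^{2}} = \frac{1}{\left(10 - 2250\right) - 20 \cdot 225^{2}} = \frac{1}{-2240 - 1012500} = \frac{1}{-1014740} = - \frac{1}{1014740}$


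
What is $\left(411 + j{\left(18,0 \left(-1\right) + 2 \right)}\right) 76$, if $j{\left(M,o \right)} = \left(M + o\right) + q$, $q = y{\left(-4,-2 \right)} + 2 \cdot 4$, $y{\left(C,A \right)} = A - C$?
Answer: $33516$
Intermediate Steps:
$q = 10$ ($q = \left(-2 - -4\right) + 2 \cdot 4 = \left(-2 + 4\right) + 8 = 2 + 8 = 10$)
$j{\left(M,o \right)} = 10 + M + o$ ($j{\left(M,o \right)} = \left(M + o\right) + 10 = 10 + M + o$)
$\left(411 + j{\left(18,0 \left(-1\right) + 2 \right)}\right) 76 = \left(411 + \left(10 + 18 + \left(0 \left(-1\right) + 2\right)\right)\right) 76 = \left(411 + \left(10 + 18 + \left(0 + 2\right)\right)\right) 76 = \left(411 + \left(10 + 18 + 2\right)\right) 76 = \left(411 + 30\right) 76 = 441 \cdot 76 = 33516$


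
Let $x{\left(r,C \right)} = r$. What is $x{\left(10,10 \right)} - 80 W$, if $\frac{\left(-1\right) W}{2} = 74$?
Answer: $11850$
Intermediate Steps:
$W = -148$ ($W = \left(-2\right) 74 = -148$)
$x{\left(10,10 \right)} - 80 W = 10 - -11840 = 10 + 11840 = 11850$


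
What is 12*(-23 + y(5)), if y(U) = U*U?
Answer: 24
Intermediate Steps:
y(U) = U²
12*(-23 + y(5)) = 12*(-23 + 5²) = 12*(-23 + 25) = 12*2 = 24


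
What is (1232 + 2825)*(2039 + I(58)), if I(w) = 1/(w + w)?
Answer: 959581925/116 ≈ 8.2723e+6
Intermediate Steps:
I(w) = 1/(2*w)
(1232 + 2825)*(2039 + I(58)) = (1232 + 2825)*(2039 + (½)/58) = 4057*(2039 + (½)*(1/58)) = 4057*(2039 + 1/116) = 4057*(236525/116) = 959581925/116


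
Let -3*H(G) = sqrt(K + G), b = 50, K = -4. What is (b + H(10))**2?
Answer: (150 - sqrt(6))**2/9 ≈ 2419.0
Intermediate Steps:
H(G) = -sqrt(-4 + G)/3
(b + H(10))**2 = (50 - sqrt(-4 + 10)/3)**2 = (50 - sqrt(6)/3)**2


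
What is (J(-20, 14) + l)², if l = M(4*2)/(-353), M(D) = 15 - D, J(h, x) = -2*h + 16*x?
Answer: 8683444225/124609 ≈ 69686.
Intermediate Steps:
l = -7/353 (l = (15 - 4*2)/(-353) = (15 - 1*8)*(-1/353) = (15 - 8)*(-1/353) = 7*(-1/353) = -7/353 ≈ -0.019830)
(J(-20, 14) + l)² = ((-2*(-20) + 16*14) - 7/353)² = ((40 + 224) - 7/353)² = (264 - 7/353)² = (93185/353)² = 8683444225/124609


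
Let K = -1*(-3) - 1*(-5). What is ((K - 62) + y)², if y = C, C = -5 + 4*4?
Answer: 1849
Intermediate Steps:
C = 11 (C = -5 + 16 = 11)
y = 11
K = 8 (K = 3 + 5 = 8)
((K - 62) + y)² = ((8 - 62) + 11)² = (-54 + 11)² = (-43)² = 1849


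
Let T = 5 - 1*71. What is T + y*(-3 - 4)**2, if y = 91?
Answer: 4393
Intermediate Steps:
T = -66 (T = 5 - 71 = -66)
T + y*(-3 - 4)**2 = -66 + 91*(-3 - 4)**2 = -66 + 91*(-7)**2 = -66 + 91*49 = -66 + 4459 = 4393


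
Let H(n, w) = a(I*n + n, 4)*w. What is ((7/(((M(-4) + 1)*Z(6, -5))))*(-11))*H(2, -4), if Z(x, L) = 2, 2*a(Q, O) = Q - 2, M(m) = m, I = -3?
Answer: 154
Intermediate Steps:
a(Q, O) = -1 + Q/2 (a(Q, O) = (Q - 2)/2 = (-2 + Q)/2 = -1 + Q/2)
H(n, w) = w*(-1 - n) (H(n, w) = (-1 + (-3*n + n)/2)*w = (-1 + (-2*n)/2)*w = (-1 - n)*w = w*(-1 - n))
((7/(((M(-4) + 1)*Z(6, -5))))*(-11))*H(2, -4) = ((7/(((-4 + 1)*2)))*(-11))*(-4*(-1 - 1*2)) = ((7/((-3*2)))*(-11))*(-4*(-1 - 2)) = ((7/(-6))*(-11))*(-4*(-3)) = ((7*(-⅙))*(-11))*12 = -7/6*(-11)*12 = (77/6)*12 = 154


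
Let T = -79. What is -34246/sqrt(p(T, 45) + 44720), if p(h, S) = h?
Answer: -34246*sqrt(44641)/44641 ≈ -162.08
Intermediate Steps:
-34246/sqrt(p(T, 45) + 44720) = -34246/sqrt(-79 + 44720) = -34246*sqrt(44641)/44641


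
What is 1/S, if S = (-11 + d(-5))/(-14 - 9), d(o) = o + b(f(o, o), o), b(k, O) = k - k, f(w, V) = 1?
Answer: 23/16 ≈ 1.4375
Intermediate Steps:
b(k, O) = 0
d(o) = o (d(o) = o + 0 = o)
S = 16/23 (S = (-11 - 5)/(-14 - 9) = -16/(-23) = -16*(-1/23) = 16/23 ≈ 0.69565)
1/S = 1/(16/23) = 23/16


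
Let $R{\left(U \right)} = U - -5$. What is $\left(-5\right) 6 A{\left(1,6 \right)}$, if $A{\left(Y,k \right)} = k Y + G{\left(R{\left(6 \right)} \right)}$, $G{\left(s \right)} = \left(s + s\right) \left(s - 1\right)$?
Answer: $-6780$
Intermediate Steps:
$R{\left(U \right)} = 5 + U$ ($R{\left(U \right)} = U + 5 = 5 + U$)
$G{\left(s \right)} = 2 s \left(-1 + s\right)$
$A{\left(Y,k \right)} = 220 + Y k$ ($A{\left(Y,k \right)} = k Y + 2 \left(5 + 6\right) \left(-1 + \left(5 + 6\right)\right) = Y k + 2 \cdot 11 \left(-1 + 11\right) = Y k + 2 \cdot 11 \cdot 10 = Y k + 220 = 220 + Y k$)
$\left(-5\right) 6 A{\left(1,6 \right)} = \left(-5\right) 6 \left(220 + 1 \cdot 6\right) = - 30 \left(220 + 6\right) = \left(-30\right) 226 = -6780$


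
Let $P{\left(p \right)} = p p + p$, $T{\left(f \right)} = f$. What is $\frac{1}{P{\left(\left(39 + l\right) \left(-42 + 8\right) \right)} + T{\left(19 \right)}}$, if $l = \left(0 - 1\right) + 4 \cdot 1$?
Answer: $\frac{1}{2037775} \approx 4.9073 \cdot 10^{-7}$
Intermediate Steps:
$l = 3$ ($l = \left(0 - 1\right) + 4 = -1 + 4 = 3$)
$P{\left(p \right)} = p + p^{2}$ ($P{\left(p \right)} = p^{2} + p = p + p^{2}$)
$\frac{1}{P{\left(\left(39 + l\right) \left(-42 + 8\right) \right)} + T{\left(19 \right)}} = \frac{1}{\left(39 + 3\right) \left(-42 + 8\right) \left(1 + \left(39 + 3\right) \left(-42 + 8\right)\right) + 19} = \frac{1}{42 \left(-34\right) \left(1 + 42 \left(-34\right)\right) + 19} = \frac{1}{- 1428 \left(1 - 1428\right) + 19} = \frac{1}{\left(-1428\right) \left(-1427\right) + 19} = \frac{1}{2037756 + 19} = \frac{1}{2037775}$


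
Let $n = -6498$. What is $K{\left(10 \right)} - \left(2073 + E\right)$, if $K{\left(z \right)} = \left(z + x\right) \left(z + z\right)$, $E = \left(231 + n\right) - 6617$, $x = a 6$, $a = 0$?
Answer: $11011$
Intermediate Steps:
$x = 0$ ($x = 0 \cdot 6 = 0$)
$E = -12884$ ($E = \left(231 - 6498\right) - 6617 = -6267 - 6617 = -12884$)
$K{\left(z \right)} = 2 z^{2}$ ($K{\left(z \right)} = \left(z + 0\right) \left(z + z\right) = z 2 z = 2 z^{2}$)
$K{\left(10 \right)} - \left(2073 + E\right) = 2 \cdot 10^{2} - -10811 = 2 \cdot 100 + \left(-2073 + 12884\right) = 200 + 10811 = 11011$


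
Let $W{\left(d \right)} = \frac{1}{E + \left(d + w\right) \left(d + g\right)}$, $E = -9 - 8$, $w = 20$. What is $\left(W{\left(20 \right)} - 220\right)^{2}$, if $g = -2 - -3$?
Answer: $\frac{32782361481}{677329} \approx 48399.0$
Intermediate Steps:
$E = -17$ ($E = -9 - 8 = -17$)
$g = 1$ ($g = -2 + 3 = 1$)
$W{\left(d \right)} = \frac{1}{-17 + \left(1 + d\right) \left(20 + d\right)}$ ($W{\left(d \right)} = \frac{1}{-17 + \left(d + 20\right) \left(d + 1\right)} = \frac{1}{-17 + \left(20 + d\right) \left(1 + d\right)} = \frac{1}{-17 + \left(1 + d\right) \left(20 + d\right)}$)
$\left(W{\left(20 \right)} - 220\right)^{2} = \left(\frac{1}{3 + 20^{2} + 21 \cdot 20} - 220\right)^{2} = \left(\frac{1}{3 + 400 + 420} - 220\right)^{2} = \left(\frac{1}{823} - 220\right)^{2} = \left(- \frac{181059}{823}\right)^{2} = \frac{32782361481}{677329}$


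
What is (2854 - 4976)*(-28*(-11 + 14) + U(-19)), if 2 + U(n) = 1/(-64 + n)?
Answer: 15148958/83 ≈ 1.8252e+5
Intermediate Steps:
U(n) = -2 + 1/(-64 + n)
(2854 - 4976)*(-28*(-11 + 14) + U(-19)) = (2854 - 4976)*(-28*(-11 + 14) + (129 - 2*(-19))/(-64 - 19)) = -2122*(-28*3 + (129 + 38)/(-83)) = -2122*(-84 - 1/83*167) = -2122*(-84 - 167/83) = -2122*(-7139/83) = 15148958/83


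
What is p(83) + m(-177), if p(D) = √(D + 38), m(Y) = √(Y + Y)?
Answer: 11 + I*√354 ≈ 11.0 + 18.815*I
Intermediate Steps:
m(Y) = √2*√Y (m(Y) = √(2*Y) = √2*√Y)
p(D) = √(38 + D)
p(83) + m(-177) = √(38 + 83) + √2*√(-177) = √121 + √2*(I*√177) = 11 + I*√354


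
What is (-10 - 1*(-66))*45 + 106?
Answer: 2626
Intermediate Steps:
(-10 - 1*(-66))*45 + 106 = (-10 + 66)*45 + 106 = 56*45 + 106 = 2520 + 106 = 2626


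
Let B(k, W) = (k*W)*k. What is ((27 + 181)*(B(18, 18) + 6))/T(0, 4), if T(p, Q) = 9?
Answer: 404768/3 ≈ 1.3492e+5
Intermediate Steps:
B(k, W) = W*k**2 (B(k, W) = (W*k)*k = W*k**2)
((27 + 181)*(B(18, 18) + 6))/T(0, 4) = ((27 + 181)*(18*18**2 + 6))/9 = (208*(18*324 + 6))*(1/9) = (208*(5832 + 6))*(1/9) = (208*5838)*(1/9) = 1214304*(1/9) = 404768/3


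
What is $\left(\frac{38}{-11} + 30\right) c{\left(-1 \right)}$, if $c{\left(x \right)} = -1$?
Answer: $- \frac{292}{11} \approx -26.545$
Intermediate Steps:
$\left(\frac{38}{-11} + 30\right) c{\left(-1 \right)} = \left(\frac{38}{-11} + 30\right) \left(-1\right) = \left(38 \left(- \frac{1}{11}\right) + 30\right) \left(-1\right) = \left(- \frac{38}{11} + 30\right) \left(-1\right) = \frac{292}{11} \left(-1\right) = - \frac{292}{11}$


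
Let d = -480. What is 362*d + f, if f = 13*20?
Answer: -173500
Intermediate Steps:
f = 260
362*d + f = 362*(-480) + 260 = -173760 + 260 = -173500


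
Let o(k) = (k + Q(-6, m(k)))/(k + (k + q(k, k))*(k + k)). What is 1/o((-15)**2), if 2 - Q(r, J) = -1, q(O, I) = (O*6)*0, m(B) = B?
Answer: 33825/76 ≈ 445.07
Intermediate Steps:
q(O, I) = 0 (q(O, I) = (6*O)*0 = 0)
Q(r, J) = 3 (Q(r, J) = 2 - 1*(-1) = 2 + 1 = 3)
o(k) = (3 + k)/(k + 2*k**2) (o(k) = (k + 3)/(k + (k + 0)*(k + k)) = (3 + k)/(k + k*(2*k)) = (3 + k)/(k + 2*k**2))
1/o((-15)**2) = 1/((3 + (-15)**2)/(((-15)**2)*(1 + 2*(-15)**2))) = 1/((3 + 225)/(225*(1 + 2*225))) = 1/((1/225)*228/(1 + 450)) = 1/((1/225)*228/451) = 1/((1/225)*(1/451)*228) = 1/(76/33825) = 33825/76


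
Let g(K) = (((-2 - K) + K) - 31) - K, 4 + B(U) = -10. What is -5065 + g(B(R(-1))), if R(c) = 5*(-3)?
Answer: -5084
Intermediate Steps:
R(c) = -15
B(U) = -14 (B(U) = -4 - 10 = -14)
g(K) = -33 - K (g(K) = (-2 - 31) - K = -33 - K)
-5065 + g(B(R(-1))) = -5065 + (-33 - 1*(-14)) = -5065 + (-33 + 14) = -5065 - 19 = -5084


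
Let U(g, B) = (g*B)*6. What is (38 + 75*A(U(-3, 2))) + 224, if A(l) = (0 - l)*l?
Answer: -96938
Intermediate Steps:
U(g, B) = 6*B*g (U(g, B) = (B*g)*6 = 6*B*g)
A(l) = -l**2 (A(l) = (-l)*l = -l**2)
(38 + 75*A(U(-3, 2))) + 224 = (38 + 75*(-(6*2*(-3))**2)) + 224 = (38 + 75*(-1*(-36)**2)) + 224 = (38 + 75*(-1*1296)) + 224 = (38 + 75*(-1296)) + 224 = (38 - 97200) + 224 = -97162 + 224 = -96938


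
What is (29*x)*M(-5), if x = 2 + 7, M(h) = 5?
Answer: 1305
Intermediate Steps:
x = 9
(29*x)*M(-5) = (29*9)*5 = 261*5 = 1305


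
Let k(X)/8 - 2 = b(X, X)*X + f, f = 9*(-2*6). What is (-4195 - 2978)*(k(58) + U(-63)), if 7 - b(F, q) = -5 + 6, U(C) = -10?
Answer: -13815198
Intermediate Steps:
b(F, q) = 6 (b(F, q) = 7 - (-5 + 6) = 7 - 1*1 = 7 - 1 = 6)
f = -108 (f = 9*(-12) = -108)
k(X) = -848 + 48*X (k(X) = 16 + 8*(6*X - 108) = 16 + 8*(-108 + 6*X) = 16 + (-864 + 48*X) = -848 + 48*X)
(-4195 - 2978)*(k(58) + U(-63)) = (-4195 - 2978)*((-848 + 48*58) - 10) = -7173*((-848 + 2784) - 10) = -7173*(1936 - 10) = -7173*1926 = -13815198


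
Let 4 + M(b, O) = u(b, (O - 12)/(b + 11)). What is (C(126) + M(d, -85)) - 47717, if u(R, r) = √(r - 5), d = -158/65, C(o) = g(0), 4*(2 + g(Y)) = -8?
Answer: -47725 + 3*I*√562570/557 ≈ -47725.0 + 4.0397*I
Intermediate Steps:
g(Y) = -4 (g(Y) = -2 + (¼)*(-8) = -2 - 2 = -4)
C(o) = -4
d = -158/65 (d = -158*1/65 = -158/65 ≈ -2.4308)
u(R, r) = √(-5 + r)
M(b, O) = -4 + √(-5 + (-12 + O)/(11 + b)) (M(b, O) = -4 + √(-5 + (O - 12)/(b + 11)) = -4 + √(-5 + (-12 + O)/(11 + b)))
(C(126) + M(d, -85)) - 47717 = (-4 + (-4 + √((-67 - 85 - 5*(-158/65))/(11 - 158/65)))) - 47717 = (-4 + (-4 + √((-67 - 85 + 158/13)/(557/65)))) - 47717 = (-4 + (-4 + √((65/557)*(-1818/13)))) - 47717 = (-4 + (-4 + √(-9090/557))) - 47717 = (-4 + (-4 + 3*I*√562570/557)) - 47717 = (-8 + 3*I*√562570/557) - 47717 = -47725 + 3*I*√562570/557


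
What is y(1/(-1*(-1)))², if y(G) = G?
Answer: 1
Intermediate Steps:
y(1/(-1*(-1)))² = (1/(-1*(-1)))² = (1/1)² = 1² = 1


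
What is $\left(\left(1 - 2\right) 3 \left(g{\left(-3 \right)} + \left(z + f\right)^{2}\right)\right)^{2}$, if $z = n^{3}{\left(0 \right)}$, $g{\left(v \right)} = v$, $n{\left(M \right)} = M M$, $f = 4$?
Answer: $1521$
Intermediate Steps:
$n{\left(M \right)} = M^{2}$
$z = 0$ ($z = \left(0^{2}\right)^{3} = 0^{3} = 0$)
$\left(\left(1 - 2\right) 3 \left(g{\left(-3 \right)} + \left(z + f\right)^{2}\right)\right)^{2} = \left(\left(1 - 2\right) 3 \left(-3 + \left(0 + 4\right)^{2}\right)\right)^{2} = \left(\left(-1\right) 3 \left(-3 + 4^{2}\right)\right)^{2} = \left(- 3 \left(-3 + 16\right)\right)^{2} = \left(\left(-3\right) 13\right)^{2} = \left(-39\right)^{2} = 1521$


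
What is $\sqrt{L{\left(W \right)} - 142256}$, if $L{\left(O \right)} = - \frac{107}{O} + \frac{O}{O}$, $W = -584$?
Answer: $\frac{3 i \sqrt{1347690522}}{292} \approx 377.17 i$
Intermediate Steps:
$L{\left(O \right)} = 1 - \frac{107}{O}$ ($L{\left(O \right)} = - \frac{107}{O} + 1 = 1 - \frac{107}{O}$)
$\sqrt{L{\left(W \right)} - 142256} = \sqrt{\frac{-107 - 584}{-584} - 142256} = \sqrt{\left(- \frac{1}{584}\right) \left(-691\right) - 142256} = \sqrt{\frac{691}{584} - 142256} = \sqrt{- \frac{83076813}{584}} = \frac{3 i \sqrt{1347690522}}{292}$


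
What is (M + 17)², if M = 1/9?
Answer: 23716/81 ≈ 292.79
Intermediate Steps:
M = ⅑ ≈ 0.11111
(M + 17)² = (⅑ + 17)² = (154/9)² = 23716/81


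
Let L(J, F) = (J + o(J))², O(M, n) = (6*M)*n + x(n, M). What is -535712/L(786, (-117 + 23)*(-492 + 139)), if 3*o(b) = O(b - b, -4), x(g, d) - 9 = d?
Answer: -535712/622521 ≈ -0.86055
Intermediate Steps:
x(g, d) = 9 + d
O(M, n) = 9 + M + 6*M*n (O(M, n) = (6*M)*n + (9 + M) = 6*M*n + (9 + M) = 9 + M + 6*M*n)
o(b) = 3 (o(b) = (9 + (b - b) + 6*(b - b)*(-4))/3 = (9 + 0 + 6*0*(-4))/3 = (9 + 0 + 0)/3 = (⅓)*9 = 3)
L(J, F) = (3 + J)² (L(J, F) = (J + 3)² = (3 + J)²)
-535712/L(786, (-117 + 23)*(-492 + 139)) = -535712/(3 + 786)² = -535712/(789²) = -535712/622521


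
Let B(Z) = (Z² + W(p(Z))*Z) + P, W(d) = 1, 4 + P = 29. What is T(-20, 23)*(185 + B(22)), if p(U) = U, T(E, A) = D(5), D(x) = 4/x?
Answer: 2864/5 ≈ 572.80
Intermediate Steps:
T(E, A) = ⅘ (T(E, A) = 4/5 = 4*(⅕) = ⅘)
P = 25 (P = -4 + 29 = 25)
B(Z) = 25 + Z + Z² (B(Z) = (Z² + 1*Z) + 25 = (Z² + Z) + 25 = (Z + Z²) + 25 = 25 + Z + Z²)
T(-20, 23)*(185 + B(22)) = 4*(185 + (25 + 22 + 22²))/5 = 4*(185 + (25 + 22 + 484))/5 = 4*(185 + 531)/5 = (⅘)*716 = 2864/5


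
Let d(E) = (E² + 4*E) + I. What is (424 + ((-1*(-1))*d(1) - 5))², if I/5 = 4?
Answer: 197136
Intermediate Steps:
I = 20 (I = 5*4 = 20)
d(E) = 20 + E² + 4*E (d(E) = (E² + 4*E) + 20 = 20 + E² + 4*E)
(424 + ((-1*(-1))*d(1) - 5))² = (424 + ((-1*(-1))*(20 + 1² + 4*1) - 5))² = (424 + (1*(20 + 1 + 4) - 5))² = (424 + (1*25 - 5))² = (424 + (25 - 5))² = (424 + 20)² = 444² = 197136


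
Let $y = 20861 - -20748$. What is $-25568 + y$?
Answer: $16041$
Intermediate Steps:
$y = 41609$ ($y = 20861 + 20748 = 41609$)
$-25568 + y = -25568 + 41609 = 16041$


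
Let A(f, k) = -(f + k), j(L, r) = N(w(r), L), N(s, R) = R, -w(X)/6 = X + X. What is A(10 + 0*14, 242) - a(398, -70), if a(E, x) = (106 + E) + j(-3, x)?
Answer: -753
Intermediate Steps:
w(X) = -12*X (w(X) = -6*(X + X) = -12*X)
j(L, r) = L
A(f, k) = -f - k
a(E, x) = 103 + E (a(E, x) = (106 + E) - 3 = 103 + E)
A(10 + 0*14, 242) - a(398, -70) = (-(10 + 0*14) - 1*242) - (103 + 398) = (-(10 + 0) - 242) - 1*501 = (-1*10 - 242) - 501 = (-10 - 242) - 501 = -252 - 501 = -753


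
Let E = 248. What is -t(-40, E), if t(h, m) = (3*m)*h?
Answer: 29760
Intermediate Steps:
t(h, m) = 3*h*m
-t(-40, E) = -3*(-40)*248 = -1*(-29760) = 29760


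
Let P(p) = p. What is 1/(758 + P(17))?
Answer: 1/775 ≈ 0.0012903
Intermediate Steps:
1/(758 + P(17)) = 1/(758 + 17) = 1/775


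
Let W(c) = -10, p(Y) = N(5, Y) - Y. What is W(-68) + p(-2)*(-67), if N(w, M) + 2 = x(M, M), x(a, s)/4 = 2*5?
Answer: -2690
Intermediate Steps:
x(a, s) = 40 (x(a, s) = 4*(2*5) = 4*10 = 40)
N(w, M) = 38 (N(w, M) = -2 + 40 = 38)
p(Y) = 38 - Y
W(-68) + p(-2)*(-67) = -10 + (38 - 1*(-2))*(-67) = -10 + (38 + 2)*(-67) = -10 + 40*(-67) = -10 - 2680 = -2690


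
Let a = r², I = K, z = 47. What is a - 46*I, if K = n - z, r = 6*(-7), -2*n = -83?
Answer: 2017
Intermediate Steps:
n = 83/2 (n = -½*(-83) = 83/2 ≈ 41.500)
r = -42
K = -11/2 (K = 83/2 - 1*47 = 83/2 - 47 = -11/2 ≈ -5.5000)
I = -11/2 ≈ -5.5000
a = 1764 (a = (-42)² = 1764)
a - 46*I = 1764 - 46*(-11/2) = 1764 + 253 = 2017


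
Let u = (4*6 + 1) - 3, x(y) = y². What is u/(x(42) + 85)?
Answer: 22/1849 ≈ 0.011898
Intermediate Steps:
u = 22 (u = (24 + 1) - 3 = 25 - 3 = 22)
u/(x(42) + 85) = 22/(42² + 85) = 22/(1764 + 85) = 22/1849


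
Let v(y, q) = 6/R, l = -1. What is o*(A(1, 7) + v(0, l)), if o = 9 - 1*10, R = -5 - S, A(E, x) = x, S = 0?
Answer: -29/5 ≈ -5.8000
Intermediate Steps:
R = -5 (R = -5 - 1*0 = -5 + 0 = -5)
v(y, q) = -6/5 (v(y, q) = 6/(-5) = 6*(-⅕) = -6/5)
o = -1 (o = 9 - 10 = -1)
o*(A(1, 7) + v(0, l)) = -(7 - 6/5) = -1*29/5 = -29/5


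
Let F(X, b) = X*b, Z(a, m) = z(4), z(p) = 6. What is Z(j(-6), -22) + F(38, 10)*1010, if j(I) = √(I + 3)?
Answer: 383806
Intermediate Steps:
j(I) = √(3 + I)
Z(a, m) = 6
Z(j(-6), -22) + F(38, 10)*1010 = 6 + (38*10)*1010 = 6 + 380*1010 = 6 + 383800 = 383806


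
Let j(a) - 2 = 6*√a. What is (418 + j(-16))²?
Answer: 175824 + 20160*I ≈ 1.7582e+5 + 20160.0*I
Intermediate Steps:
j(a) = 2 + 6*√a
(418 + j(-16))² = (418 + (2 + 6*√(-16)))² = (418 + (2 + 6*(4*I)))² = (418 + (2 + 24*I))² = (420 + 24*I)²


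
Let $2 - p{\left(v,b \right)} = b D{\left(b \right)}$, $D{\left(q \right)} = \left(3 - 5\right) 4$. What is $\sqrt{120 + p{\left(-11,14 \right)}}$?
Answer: $3 \sqrt{26} \approx 15.297$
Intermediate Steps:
$D{\left(q \right)} = -8$ ($D{\left(q \right)} = \left(-2\right) 4 = -8$)
$p{\left(v,b \right)} = 2 + 8 b$ ($p{\left(v,b \right)} = 2 - b \left(-8\right) = 2 - - 8 b = 2 + 8 b$)
$\sqrt{120 + p{\left(-11,14 \right)}} = \sqrt{120 + \left(2 + 8 \cdot 14\right)} = \sqrt{120 + \left(2 + 112\right)} = \sqrt{120 + 114} = \sqrt{234} = 3 \sqrt{26}$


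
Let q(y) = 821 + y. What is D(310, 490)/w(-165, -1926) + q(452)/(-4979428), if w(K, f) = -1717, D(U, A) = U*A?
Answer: -756377298941/8549677876 ≈ -88.469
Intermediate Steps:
D(U, A) = A*U
D(310, 490)/w(-165, -1926) + q(452)/(-4979428) = (490*310)/(-1717) + (821 + 452)/(-4979428) = 151900*(-1/1717) + 1273*(-1/4979428) = -151900/1717 - 1273/4979428 = -756377298941/8549677876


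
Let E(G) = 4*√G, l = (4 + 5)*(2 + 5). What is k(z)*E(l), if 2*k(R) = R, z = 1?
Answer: 6*√7 ≈ 15.875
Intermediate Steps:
k(R) = R/2
l = 63 (l = 9*7 = 63)
k(z)*E(l) = ((½)*1)*(4*√63) = (4*(3*√7))/2 = (12*√7)/2 = 6*√7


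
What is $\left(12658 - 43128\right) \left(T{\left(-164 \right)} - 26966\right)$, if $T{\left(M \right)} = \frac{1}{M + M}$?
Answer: $\frac{134751274515}{164} \approx 8.2165 \cdot 10^{8}$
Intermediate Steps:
$T{\left(M \right)} = \frac{1}{2 M}$
$\left(12658 - 43128\right) \left(T{\left(-164 \right)} - 26966\right) = \left(12658 - 43128\right) \left(\frac{1}{2 \left(-164\right)} - 26966\right) = - 30470 \left(\frac{1}{2} \left(- \frac{1}{164}\right) - 26966\right) = - 30470 \left(- \frac{1}{328} - 26966\right) = \left(-30470\right) \left(- \frac{8844849}{328}\right) = \frac{134751274515}{164}$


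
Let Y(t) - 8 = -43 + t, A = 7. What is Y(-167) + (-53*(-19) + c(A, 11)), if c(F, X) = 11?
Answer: 816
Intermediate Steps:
Y(t) = -35 + t (Y(t) = 8 + (-43 + t) = -35 + t)
Y(-167) + (-53*(-19) + c(A, 11)) = (-35 - 167) + (-53*(-19) + 11) = -202 + (1007 + 11) = -202 + 1018 = 816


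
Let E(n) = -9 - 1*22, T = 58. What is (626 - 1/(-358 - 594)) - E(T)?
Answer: 625465/952 ≈ 657.00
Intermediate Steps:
E(n) = -31 (E(n) = -9 - 22 = -31)
(626 - 1/(-358 - 594)) - E(T) = (626 - 1/(-358 - 594)) - 1*(-31) = (626 - 1/(-952)) + 31 = (626 - 1*(-1/952)) + 31 = (626 + 1/952) + 31 = 595953/952 + 31 = 625465/952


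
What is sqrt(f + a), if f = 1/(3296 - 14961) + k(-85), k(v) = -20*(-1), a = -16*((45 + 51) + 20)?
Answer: I*sqrt(249828616765)/11665 ≈ 42.849*I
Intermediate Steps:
a = -1856 (a = -16*(96 + 20) = -16*116 = -1856)
k(v) = 20 (k(v) = -2*(-10) = 20)
f = 233299/11665 (f = 1/(3296 - 14961) + 20 = 1/(-11665) + 20 = -1/11665 + 20 = 233299/11665 ≈ 20.000)
sqrt(f + a) = sqrt(233299/11665 - 1856) = sqrt(-21416941/11665) = I*sqrt(249828616765)/11665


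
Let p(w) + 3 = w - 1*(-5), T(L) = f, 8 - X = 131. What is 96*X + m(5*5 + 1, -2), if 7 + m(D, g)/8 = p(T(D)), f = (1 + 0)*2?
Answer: -11832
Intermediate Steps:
X = -123 (X = 8 - 1*131 = 8 - 131 = -123)
f = 2 (f = 1*2 = 2)
T(L) = 2
p(w) = 2 + w (p(w) = -3 + (w - 1*(-5)) = -3 + (w + 5) = -3 + (5 + w) = 2 + w)
m(D, g) = -24 (m(D, g) = -56 + 8*(2 + 2) = -56 + 8*4 = -56 + 32 = -24)
96*X + m(5*5 + 1, -2) = 96*(-123) - 24 = -11808 - 24 = -11832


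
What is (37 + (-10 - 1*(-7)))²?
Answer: 1156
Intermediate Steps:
(37 + (-10 - 1*(-7)))² = (37 + (-10 + 7))² = (37 - 3)² = 34² = 1156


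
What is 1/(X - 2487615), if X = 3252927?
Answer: 1/765312 ≈ 1.3067e-6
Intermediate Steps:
1/(X - 2487615) = 1/(3252927 - 2487615) = 1/765312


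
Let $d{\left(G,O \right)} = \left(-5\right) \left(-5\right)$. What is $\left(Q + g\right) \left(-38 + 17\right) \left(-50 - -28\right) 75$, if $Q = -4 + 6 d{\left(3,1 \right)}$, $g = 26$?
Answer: $5959800$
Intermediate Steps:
$d{\left(G,O \right)} = 25$
$Q = 146$ ($Q = -4 + 6 \cdot 25 = -4 + 150 = 146$)
$\left(Q + g\right) \left(-38 + 17\right) \left(-50 - -28\right) 75 = \left(146 + 26\right) \left(-38 + 17\right) \left(-50 - -28\right) 75 = 172 \left(-21\right) \left(-50 + 28\right) 75 = \left(-3612\right) \left(-22\right) 75 = 79464 \cdot 75 = 5959800$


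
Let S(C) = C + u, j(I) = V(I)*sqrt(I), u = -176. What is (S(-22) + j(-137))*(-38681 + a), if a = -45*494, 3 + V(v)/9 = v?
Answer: 12060378 + 76747860*I*sqrt(137) ≈ 1.206e+7 + 8.9831e+8*I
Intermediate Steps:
V(v) = -27 + 9*v
j(I) = sqrt(I)*(-27 + 9*I) (j(I) = (-27 + 9*I)*sqrt(I) = sqrt(I)*(-27 + 9*I))
S(C) = -176 + C (S(C) = C - 176 = -176 + C)
a = -22230
(S(-22) + j(-137))*(-38681 + a) = ((-176 - 22) + 9*sqrt(-137)*(-3 - 137))*(-38681 - 22230) = (-198 + 9*(I*sqrt(137))*(-140))*(-60911) = (-198 - 1260*I*sqrt(137))*(-60911) = 12060378 + 76747860*I*sqrt(137)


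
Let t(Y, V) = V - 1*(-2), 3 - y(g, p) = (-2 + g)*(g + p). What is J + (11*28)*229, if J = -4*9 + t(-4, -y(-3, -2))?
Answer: 70520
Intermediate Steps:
y(g, p) = 3 - (-2 + g)*(g + p)
t(Y, V) = 2 + V (t(Y, V) = V + 2 = 2 + V)
J = -12 (J = -4*9 + (2 - (3 - 1*(-3)² + 2*(-3) + 2*(-2) - 1*(-3)*(-2))) = -36 + (2 - (3 - 1*9 - 6 - 4 - 6)) = -36 + (2 - (3 - 9 - 6 - 4 - 6)) = -36 + (2 - 1*(-22)) = -36 + (2 + 22) = -36 + 24 = -12)
J + (11*28)*229 = -12 + (11*28)*229 = -12 + 308*229 = -12 + 70532 = 70520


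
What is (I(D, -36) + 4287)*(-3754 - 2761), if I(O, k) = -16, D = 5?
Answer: -27825565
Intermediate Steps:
(I(D, -36) + 4287)*(-3754 - 2761) = (-16 + 4287)*(-3754 - 2761) = 4271*(-6515) = -27825565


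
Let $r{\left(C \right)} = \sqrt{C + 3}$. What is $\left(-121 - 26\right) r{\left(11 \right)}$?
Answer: $- 147 \sqrt{14} \approx -550.02$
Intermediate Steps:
$r{\left(C \right)} = \sqrt{3 + C}$
$\left(-121 - 26\right) r{\left(11 \right)} = \left(-121 - 26\right) \sqrt{3 + 11} = - 147 \sqrt{14}$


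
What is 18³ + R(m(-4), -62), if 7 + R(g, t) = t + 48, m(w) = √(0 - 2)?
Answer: 5811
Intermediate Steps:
m(w) = I*√2 (m(w) = √(-2) = I*√2)
R(g, t) = 41 + t (R(g, t) = -7 + (t + 48) = -7 + (48 + t) = 41 + t)
18³ + R(m(-4), -62) = 18³ + (41 - 62) = 5832 - 21 = 5811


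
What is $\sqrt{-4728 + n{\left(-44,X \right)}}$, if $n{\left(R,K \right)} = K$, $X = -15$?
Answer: $3 i \sqrt{527} \approx 68.869 i$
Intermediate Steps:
$\sqrt{-4728 + n{\left(-44,X \right)}} = \sqrt{-4728 - 15} = \sqrt{-4743} = 3 i \sqrt{527}$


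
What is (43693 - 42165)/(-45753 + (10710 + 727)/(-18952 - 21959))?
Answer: -15628002/467953105 ≈ -0.033396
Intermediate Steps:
(43693 - 42165)/(-45753 + (10710 + 727)/(-18952 - 21959)) = 1528/(-45753 + 11437/(-40911)) = 1528/(-45753 + 11437*(-1/40911)) = 1528/(-45753 - 11437/40911) = 1528/(-1871812420/40911) = 1528*(-40911/1871812420) = -15628002/467953105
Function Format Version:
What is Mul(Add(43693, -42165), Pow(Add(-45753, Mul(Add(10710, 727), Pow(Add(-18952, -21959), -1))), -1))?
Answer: Rational(-15628002, 467953105) ≈ -0.033396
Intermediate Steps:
Mul(Add(43693, -42165), Pow(Add(-45753, Mul(Add(10710, 727), Pow(Add(-18952, -21959), -1))), -1)) = Mul(1528, Pow(Add(-45753, Mul(11437, Pow(-40911, -1))), -1)) = Mul(1528, Pow(Add(-45753, Mul(11437, Rational(-1, 40911))), -1)) = Mul(1528, Pow(Add(-45753, Rational(-11437, 40911)), -1)) = Mul(1528, Pow(Rational(-1871812420, 40911), -1)) = Mul(1528, Rational(-40911, 1871812420)) = Rational(-15628002, 467953105)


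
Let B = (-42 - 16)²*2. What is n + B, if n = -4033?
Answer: 2695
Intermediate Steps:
B = 6728 (B = (-58)²*2 = 3364*2 = 6728)
n + B = -4033 + 6728 = 2695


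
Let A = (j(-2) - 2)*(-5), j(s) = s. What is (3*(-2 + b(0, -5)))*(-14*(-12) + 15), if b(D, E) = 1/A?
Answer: -21411/20 ≈ -1070.6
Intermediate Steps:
A = 20 (A = (-2 - 2)*(-5) = -4*(-5) = 20)
b(D, E) = 1/20
(3*(-2 + b(0, -5)))*(-14*(-12) + 15) = (3*(-2 + 1/20))*(-14*(-12) + 15) = (3*(-39/20))*(168 + 15) = -117/20*183 = -21411/20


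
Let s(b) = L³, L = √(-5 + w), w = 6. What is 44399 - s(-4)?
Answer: 44398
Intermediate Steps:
L = 1 (L = √(-5 + 6) = √1 = 1)
s(b) = 1 (s(b) = 1³ = 1)
44399 - s(-4) = 44399 - 1*1 = 44399 - 1 = 44398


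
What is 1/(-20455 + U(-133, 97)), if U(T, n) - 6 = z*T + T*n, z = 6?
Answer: -1/34148 ≈ -2.9284e-5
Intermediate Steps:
U(T, n) = 6 + 6*T + T*n (U(T, n) = 6 + (6*T + T*n) = 6 + 6*T + T*n)
1/(-20455 + U(-133, 97)) = 1/(-20455 + (6 + 6*(-133) - 133*97)) = 1/(-20455 + (6 - 798 - 12901)) = 1/(-20455 - 13693) = 1/(-34148) = -1/34148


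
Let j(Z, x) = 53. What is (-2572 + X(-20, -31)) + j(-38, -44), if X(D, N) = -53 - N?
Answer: -2541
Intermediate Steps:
(-2572 + X(-20, -31)) + j(-38, -44) = (-2572 + (-53 - 1*(-31))) + 53 = (-2572 + (-53 + 31)) + 53 = (-2572 - 22) + 53 = -2594 + 53 = -2541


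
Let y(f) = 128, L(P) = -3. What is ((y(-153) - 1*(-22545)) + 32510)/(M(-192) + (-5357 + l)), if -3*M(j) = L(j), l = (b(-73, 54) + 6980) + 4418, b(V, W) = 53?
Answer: 55183/6095 ≈ 9.0538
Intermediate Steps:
l = 11451 (l = (53 + 6980) + 4418 = 7033 + 4418 = 11451)
M(j) = 1 (M(j) = -⅓*(-3) = 1)
((y(-153) - 1*(-22545)) + 32510)/(M(-192) + (-5357 + l)) = ((128 - 1*(-22545)) + 32510)/(1 + (-5357 + 11451)) = ((128 + 22545) + 32510)/(1 + 6094) = (22673 + 32510)/6095 = 55183*(1/6095) = 55183/6095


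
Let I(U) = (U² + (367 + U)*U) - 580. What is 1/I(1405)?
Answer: 1/4463105 ≈ 2.2406e-7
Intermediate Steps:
I(U) = -580 + U² + U*(367 + U) (I(U) = (U² + U*(367 + U)) - 580 = -580 + U² + U*(367 + U))
1/I(1405) = 1/(-580 + 2*1405² + 367*1405) = 1/(-580 + 2*1974025 + 515635) = 1/(-580 + 3948050 + 515635) = 1/4463105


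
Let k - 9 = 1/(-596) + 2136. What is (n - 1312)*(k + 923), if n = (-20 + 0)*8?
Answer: -672897936/149 ≈ -4.5161e+6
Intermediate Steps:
k = 1278419/596 (k = 9 + (1/(-596) + 2136) = 9 + (-1/596 + 2136) = 9 + 1273055/596 = 1278419/596 ≈ 2145.0)
n = -160 (n = -20*8 = -160)
(n - 1312)*(k + 923) = (-160 - 1312)*(1278419/596 + 923) = -1472*1828527/596 = -672897936/149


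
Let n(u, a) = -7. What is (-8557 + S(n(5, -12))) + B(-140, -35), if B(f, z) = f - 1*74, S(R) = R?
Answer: -8778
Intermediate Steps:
B(f, z) = -74 + f (B(f, z) = f - 74 = -74 + f)
(-8557 + S(n(5, -12))) + B(-140, -35) = (-8557 - 7) + (-74 - 140) = -8564 - 214 = -8778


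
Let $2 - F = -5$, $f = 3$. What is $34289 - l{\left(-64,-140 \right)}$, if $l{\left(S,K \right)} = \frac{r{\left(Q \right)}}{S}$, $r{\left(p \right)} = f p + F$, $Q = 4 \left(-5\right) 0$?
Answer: $\frac{2194503}{64} \approx 34289.0$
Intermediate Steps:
$F = 7$ ($F = 2 - -5 = 2 + 5 = 7$)
$Q = 0$ ($Q = \left(-20\right) 0 = 0$)
$r{\left(p \right)} = 7 + 3 p$ ($r{\left(p \right)} = 3 p + 7 = 7 + 3 p$)
$l{\left(S,K \right)} = \frac{7}{S}$ ($l{\left(S,K \right)} = \frac{7 + 3 \cdot 0}{S} = \frac{7 + 0}{S} = \frac{1}{S} 7 = \frac{7}{S}$)
$34289 - l{\left(-64,-140 \right)} = 34289 - \frac{7}{-64} = 34289 - 7 \left(- \frac{1}{64}\right) = 34289 - - \frac{7}{64} = 34289 + \frac{7}{64} = \frac{2194503}{64}$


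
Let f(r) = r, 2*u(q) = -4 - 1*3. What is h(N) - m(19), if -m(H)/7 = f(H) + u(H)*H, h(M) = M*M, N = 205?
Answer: 83385/2 ≈ 41693.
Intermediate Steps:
u(q) = -7/2 (u(q) = (-4 - 1*3)/2 = (-4 - 3)/2 = (1/2)*(-7) = -7/2)
h(M) = M**2
m(H) = 35*H/2 (m(H) = -7*(H - 7*H/2) = -(-35)*H/2 = 35*H/2)
h(N) - m(19) = 205**2 - 35*19/2 = 42025 - 1*665/2 = 42025 - 665/2 = 83385/2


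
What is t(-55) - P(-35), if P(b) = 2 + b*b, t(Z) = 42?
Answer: -1185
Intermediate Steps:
P(b) = 2 + b²
t(-55) - P(-35) = 42 - (2 + (-35)²) = 42 - (2 + 1225) = 42 - 1*1227 = 42 - 1227 = -1185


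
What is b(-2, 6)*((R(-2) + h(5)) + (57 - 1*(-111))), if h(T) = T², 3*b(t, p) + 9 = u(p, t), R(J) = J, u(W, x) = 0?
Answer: -573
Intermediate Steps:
b(t, p) = -3 (b(t, p) = -3 + (⅓)*0 = -3 + 0 = -3)
b(-2, 6)*((R(-2) + h(5)) + (57 - 1*(-111))) = -3*((-2 + 5²) + (57 - 1*(-111))) = -3*((-2 + 25) + (57 + 111)) = -3*(23 + 168) = -3*191 = -573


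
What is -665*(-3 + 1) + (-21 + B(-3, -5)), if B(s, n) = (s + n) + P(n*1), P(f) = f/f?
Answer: 1302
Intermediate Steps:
P(f) = 1
B(s, n) = 1 + n + s (B(s, n) = (s + n) + 1 = (n + s) + 1 = 1 + n + s)
-665*(-3 + 1) + (-21 + B(-3, -5)) = -665*(-3 + 1) + (-21 + (1 - 5 - 3)) = -665*(-2) + (-21 - 7) = -95*(-14) - 28 = 1330 - 28 = 1302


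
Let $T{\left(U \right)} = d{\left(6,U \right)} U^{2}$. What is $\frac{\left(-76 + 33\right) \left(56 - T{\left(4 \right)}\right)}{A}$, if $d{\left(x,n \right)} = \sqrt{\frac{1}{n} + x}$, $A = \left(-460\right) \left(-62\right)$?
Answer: $- \frac{86}{3565} \approx -0.024123$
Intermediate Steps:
$A = 28520$
$d{\left(x,n \right)} = \sqrt{x + \frac{1}{n}}$
$T{\left(U \right)} = U^{2} \sqrt{6 + \frac{1}{U}}$ ($T{\left(U \right)} = \sqrt{6 + \frac{1}{U}} U^{2} = U^{2} \sqrt{6 + \frac{1}{U}}$)
$\frac{\left(-76 + 33\right) \left(56 - T{\left(4 \right)}\right)}{A} = \frac{\left(-76 + 33\right) \left(56 - 4^{2} \sqrt{6 + \frac{1}{4}}\right)}{28520} = - 43 \left(56 - 16 \sqrt{6 + \frac{1}{4}}\right) \frac{1}{28520} = - 43 \left(56 - 16 \sqrt{\frac{25}{4}}\right) \frac{1}{28520} = - 43 \left(56 - 16 \cdot \frac{5}{2}\right) \frac{1}{28520} = - 43 \left(56 - 40\right) \frac{1}{28520} = \left(-43\right) 16 \cdot \frac{1}{28520} = \left(-688\right) \frac{1}{28520} = - \frac{86}{3565}$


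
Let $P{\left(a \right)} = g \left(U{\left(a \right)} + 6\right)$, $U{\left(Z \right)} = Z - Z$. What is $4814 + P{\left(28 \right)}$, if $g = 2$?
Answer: $4826$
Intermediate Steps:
$U{\left(Z \right)} = 0$
$P{\left(a \right)} = 12$ ($P{\left(a \right)} = 2 \left(0 + 6\right) = 2 \cdot 6 = 12$)
$4814 + P{\left(28 \right)} = 4814 + 12 = 4826$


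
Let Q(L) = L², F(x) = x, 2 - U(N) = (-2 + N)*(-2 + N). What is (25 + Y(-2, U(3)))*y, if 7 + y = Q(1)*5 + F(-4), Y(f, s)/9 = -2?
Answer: -42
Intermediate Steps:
U(N) = 2 - (-2 + N)² (U(N) = 2 - (-2 + N)*(-2 + N) = 2 - (-2 + N)²)
Y(f, s) = -18 (Y(f, s) = 9*(-2) = -18)
y = -6 (y = -7 + (1²*5 - 4) = -7 + (1*5 - 4) = -7 + (5 - 4) = -7 + 1 = -6)
(25 + Y(-2, U(3)))*y = (25 - 18)*(-6) = 7*(-6) = -42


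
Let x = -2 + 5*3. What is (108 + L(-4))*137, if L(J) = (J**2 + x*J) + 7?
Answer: 10823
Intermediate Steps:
x = 13 (x = -2 + 15 = 13)
L(J) = 7 + J**2 + 13*J (L(J) = (J**2 + 13*J) + 7 = 7 + J**2 + 13*J)
(108 + L(-4))*137 = (108 + (7 + (-4)**2 + 13*(-4)))*137 = (108 + (7 + 16 - 52))*137 = (108 - 29)*137 = 79*137 = 10823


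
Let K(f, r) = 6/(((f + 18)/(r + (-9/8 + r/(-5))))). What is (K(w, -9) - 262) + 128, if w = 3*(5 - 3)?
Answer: -21773/160 ≈ -136.08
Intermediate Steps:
w = 6 (w = 3*2 = 6)
K(f, r) = 6*(-9/8 + 4*r/5)/(18 + f) (K(f, r) = 6/(((18 + f)/(r + (-9*⅛ + r*(-⅕))))) = 6/(((18 + f)/(r + (-9/8 - r/5)))) = 6/(((18 + f)/(-9/8 + 4*r/5))) = 6*((-9/8 + 4*r/5)/(18 + f)) = 6*(-9/8 + 4*r/5)/(18 + f))
(K(w, -9) - 262) + 128 = (3*(-45 + 32*(-9))/(20*(18 + 6)) - 262) + 128 = ((3/20)*(-45 - 288)/24 - 262) + 128 = ((3/20)*(1/24)*(-333) - 262) + 128 = (-333/160 - 262) + 128 = -42253/160 + 128 = -21773/160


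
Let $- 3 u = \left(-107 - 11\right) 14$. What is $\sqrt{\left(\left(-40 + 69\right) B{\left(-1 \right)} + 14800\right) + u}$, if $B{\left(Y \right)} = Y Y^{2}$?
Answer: $\frac{\sqrt{137895}}{3} \approx 123.78$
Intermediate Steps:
$B{\left(Y \right)} = Y^{3}$
$u = \frac{1652}{3}$ ($u = - \frac{\left(-107 - 11\right) 14}{3} = - \frac{\left(-118\right) 14}{3} = \left(- \frac{1}{3}\right) \left(-1652\right) = \frac{1652}{3} \approx 550.67$)
$\sqrt{\left(\left(-40 + 69\right) B{\left(-1 \right)} + 14800\right) + u} = \sqrt{\left(\left(-40 + 69\right) \left(-1\right)^{3} + 14800\right) + \frac{1652}{3}} = \sqrt{\left(29 \left(-1\right) + 14800\right) + \frac{1652}{3}} = \sqrt{\left(-29 + 14800\right) + \frac{1652}{3}} = \sqrt{14771 + \frac{1652}{3}} = \sqrt{\frac{45965}{3}} = \frac{\sqrt{137895}}{3}$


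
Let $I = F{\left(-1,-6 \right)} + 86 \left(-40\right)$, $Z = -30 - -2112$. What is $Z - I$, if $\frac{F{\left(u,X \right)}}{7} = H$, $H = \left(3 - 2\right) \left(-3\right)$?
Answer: $5543$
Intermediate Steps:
$H = -3$ ($H = 1 \left(-3\right) = -3$)
$Z = 2082$ ($Z = -30 + 2112 = 2082$)
$F{\left(u,X \right)} = -21$ ($F{\left(u,X \right)} = 7 \left(-3\right) = -21$)
$I = -3461$ ($I = -21 + 86 \left(-40\right) = -21 - 3440 = -3461$)
$Z - I = 2082 - -3461 = 2082 + 3461 = 5543$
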